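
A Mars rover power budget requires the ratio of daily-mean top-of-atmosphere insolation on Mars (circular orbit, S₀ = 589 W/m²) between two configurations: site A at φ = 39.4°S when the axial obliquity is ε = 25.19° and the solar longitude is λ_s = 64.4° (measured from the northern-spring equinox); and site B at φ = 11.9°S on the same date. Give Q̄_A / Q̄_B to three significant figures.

— Configuration A (φ=-39.4°):
Solar declination: sin δ = sin ε · sin λ_s = sin 25.19° × sin 64.4° = 0.38384, so δ = +22.572°.
cos H₀ = −tan(-39.4°) tan(+22.572°) = 0.3414, H₀ = 1.2223 rad.
Bracket: H₀ sin φ sin δ + cos φ cos δ sin H₀ = 1.2223×-0.63473×0.38384 + 0.77273×0.92340×0.93990 = -0.297795 + 0.670655 = 0.372860.
Q̄ = (S₀/π) × [bracket] = (589/π) × 0.372860 = 69.905 W/m².
— Configuration B (φ=-11.9°):
cos H₀ = −tan(-11.9°) tan(+22.572°) = 0.0876, H₀ = 1.4831 rad.
Bracket: H₀ sin φ sin δ + cos φ cos δ sin H₀ = 1.4831×-0.20620×0.38384 + 0.97851×0.92340×0.99616 = -0.117384 + 0.900086 = 0.782702.
Q̄ = (S₀/π) × [bracket] = (589/π) × 0.782702 = 146.74 W/m².
Ratio Q̄_A / Q̄_B = 69.905 / 146.74 = 0.4764.

Q̄_A / Q̄_B ≈ 0.476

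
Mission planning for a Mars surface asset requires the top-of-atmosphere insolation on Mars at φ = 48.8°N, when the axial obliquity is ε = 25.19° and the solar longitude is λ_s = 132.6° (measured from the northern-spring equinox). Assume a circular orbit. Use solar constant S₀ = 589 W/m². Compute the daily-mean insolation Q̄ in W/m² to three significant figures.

Solar declination: sin δ = sin ε · sin λ_s = sin 25.19° × sin 132.6° = 0.31330, so δ = +18.258°.
cos H₀ = −tan(+48.8°) tan(+18.258°) = -0.3769, H₀ = 1.9572 rad.
Bracket: H₀ sin φ sin δ + cos φ cos δ sin H₀ = 1.9572×0.75241×0.31330 + 0.65869×0.94965×0.92627 = 0.461371 + 0.579405 = 1.040776.
Q̄ = (S₀/π) × [bracket] = (589/π) × 1.040776 = 195.1 W/m².

Q̄ ≈ 195 W/m²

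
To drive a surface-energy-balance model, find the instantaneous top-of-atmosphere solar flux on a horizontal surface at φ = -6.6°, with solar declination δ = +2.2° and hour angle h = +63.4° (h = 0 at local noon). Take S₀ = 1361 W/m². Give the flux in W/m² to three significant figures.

599 W/m²

cos θ_z = sin φ sin δ + cos φ cos δ cos h = -0.004412 + 0.444464 = 0.440052.
Flux = S₀ · cos θ_z = 1361 × 0.440052 = 598.9 W/m².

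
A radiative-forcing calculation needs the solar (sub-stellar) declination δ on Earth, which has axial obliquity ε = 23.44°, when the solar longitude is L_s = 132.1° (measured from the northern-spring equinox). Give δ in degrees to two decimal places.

δ = +17.17°

sin δ = sin ε · sin L_s = sin 23.44° × sin 132.1° = 0.295149.
δ = arcsin(0.295149) = +17.17°.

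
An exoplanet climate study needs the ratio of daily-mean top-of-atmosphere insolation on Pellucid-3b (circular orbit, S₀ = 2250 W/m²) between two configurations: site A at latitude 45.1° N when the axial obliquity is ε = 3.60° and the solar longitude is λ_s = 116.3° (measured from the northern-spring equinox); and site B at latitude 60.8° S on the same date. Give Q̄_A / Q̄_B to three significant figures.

— Configuration A (φ=+45.1°):
Solar declination: sin δ = sin ε · sin λ_s = sin 3.60° × sin 116.3° = 0.05629, so δ = +3.227°.
cos H₀ = −tan(+45.1°) tan(+3.227°) = -0.0566, H₀ = 1.6274 rad.
Bracket: H₀ sin φ sin δ + cos φ cos δ sin H₀ = 1.6274×0.70834×0.05629 + 0.70587×0.99841×0.99840 = 0.064888 + 0.703620 = 0.768508.
Q̄ = (S₀/π) × [bracket] = (2250/π) × 0.768508 = 550.40 W/m².
— Configuration B (φ=-60.8°):
cos H₀ = −tan(-60.8°) tan(+3.227°) = 0.1009, H₀ = 1.4697 rad.
Bracket: H₀ sin φ sin δ + cos φ cos δ sin H₀ = 1.4697×-0.87292×0.05629 + 0.48786×0.99841×0.99490 = -0.072216 + 0.484600 = 0.412384.
Q̄ = (S₀/π) × [bracket] = (2250/π) × 0.412384 = 295.35 W/m².
Ratio Q̄_A / Q̄_B = 550.40 / 295.35 = 1.864.

Q̄_A / Q̄_B ≈ 1.86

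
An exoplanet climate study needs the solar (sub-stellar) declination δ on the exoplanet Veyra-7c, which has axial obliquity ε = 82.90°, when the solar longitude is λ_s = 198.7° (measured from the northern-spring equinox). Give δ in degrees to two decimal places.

sin δ = sin ε · sin λ_s = sin 82.90° × sin 198.7° = -0.318155.
δ = arcsin(-0.318155) = -18.55°.

δ = -18.55°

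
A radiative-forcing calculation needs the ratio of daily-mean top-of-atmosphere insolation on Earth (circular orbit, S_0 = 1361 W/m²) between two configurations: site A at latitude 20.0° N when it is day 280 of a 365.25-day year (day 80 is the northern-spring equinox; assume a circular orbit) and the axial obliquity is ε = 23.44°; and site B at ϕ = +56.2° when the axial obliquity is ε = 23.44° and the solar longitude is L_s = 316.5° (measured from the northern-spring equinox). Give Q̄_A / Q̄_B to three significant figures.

— Configuration A (ϕ=+20.0°):
Solar longitude: L_s = 360° × (280 − 80)/365.25 = 197.125°.
sin δ = sin 23.44° × sin 197.125° = -0.11713, so δ = -6.727°.
cos h₀ = −tan(+20.0°) tan(-6.727°) = 0.0429, h₀ = 1.5279 rad.
Bracket: h₀ sin ϕ sin δ + cos ϕ cos δ sin h₀ = 1.5279×0.34202×-0.11713 + 0.93969×0.99312×0.99908 = -0.061209 + 0.932366 = 0.871157.
Q̄ = (S_0/π) × [bracket] = (1361/π) × 0.871157 = 377.40 W/m².
— Configuration B (ϕ=+56.2°):
Solar declination: sin δ = sin ε · sin L_s = sin 23.44° × sin 316.5° = -0.27382, so δ = -15.892°.
cos h₀ = −tan(+56.2°) tan(-15.892°) = 0.4253, h₀ = 1.1315 rad.
Bracket: h₀ sin ϕ sin δ + cos ϕ cos δ sin h₀ = 1.1315×0.83098×-0.27382 + 0.55630×0.96178×0.90506 = -0.257460 + 0.484242 = 0.226782.
Q̄ = (S_0/π) × [bracket] = (1361/π) × 0.226782 = 98.246 W/m².
Ratio Q̄_A / Q̄_B = 377.40 / 98.246 = 3.841.

Q̄_A / Q̄_B ≈ 3.84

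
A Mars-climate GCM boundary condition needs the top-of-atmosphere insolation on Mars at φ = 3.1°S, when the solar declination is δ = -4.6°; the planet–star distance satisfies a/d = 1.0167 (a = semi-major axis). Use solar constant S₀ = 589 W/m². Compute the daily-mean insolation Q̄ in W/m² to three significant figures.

Q̄ ≈ 194 W/m²

cos H₀ = −tan(-3.1°) tan(-4.600°) = -0.0044, H₀ = 1.5752 rad.
Bracket: H₀ sin φ sin δ + cos φ cos δ sin H₀ = 1.5752×-0.05408×-0.08020 + 0.99854×0.99678×0.99999 = 0.006832 + 0.995315 = 1.002147.
Inverse-square distance factor (a/d)² = 1.0167² = 1.033679.
Q̄ = (S₀/π) × 1.033679 × [bracket] = (589/π) × 1.033679 × 1.002147 = 194.2 W/m².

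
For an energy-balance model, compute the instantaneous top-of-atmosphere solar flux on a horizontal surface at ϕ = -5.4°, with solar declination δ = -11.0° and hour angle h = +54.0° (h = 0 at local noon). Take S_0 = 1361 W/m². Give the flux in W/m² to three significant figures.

806 W/m²

cos θ_z = sin ϕ sin δ + cos ϕ cos δ cos h = 0.017957 + 0.574425 = 0.592382.
Flux = S_0 · cos θ_z = 1361 × 0.592382 = 806.2 W/m².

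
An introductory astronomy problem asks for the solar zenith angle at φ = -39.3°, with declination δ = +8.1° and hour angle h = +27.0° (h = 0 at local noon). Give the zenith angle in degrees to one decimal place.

θ_z = 53.6°

cos θ_z = sin φ sin δ + cos φ cos δ cos h = -0.089244 + 0.682618 = 0.593374.
θ_z = arccos(0.593374) = 53.6°.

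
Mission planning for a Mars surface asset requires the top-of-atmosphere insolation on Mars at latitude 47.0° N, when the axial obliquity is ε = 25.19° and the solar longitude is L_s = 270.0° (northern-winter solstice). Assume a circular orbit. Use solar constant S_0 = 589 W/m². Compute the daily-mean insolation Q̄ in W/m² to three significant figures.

Solar declination: sin δ = sin ε · sin L_s = sin 25.19° × sin 270.0° = -0.42562, so δ = -25.190°.
cos h₀ = −tan(+47.0°) tan(-25.190°) = 0.5044, h₀ = 1.0421 rad.
Bracket: h₀ sin ϕ sin δ + cos ϕ cos δ sin h₀ = 1.0421×0.73135×-0.42562 + 0.68200×0.90490×0.86348 = -0.324382 + 0.532890 = 0.208508.
Q̄ = (S_0/π) × [bracket] = (589/π) × 0.208508 = 39.09 W/m².

Q̄ ≈ 39.1 W/m²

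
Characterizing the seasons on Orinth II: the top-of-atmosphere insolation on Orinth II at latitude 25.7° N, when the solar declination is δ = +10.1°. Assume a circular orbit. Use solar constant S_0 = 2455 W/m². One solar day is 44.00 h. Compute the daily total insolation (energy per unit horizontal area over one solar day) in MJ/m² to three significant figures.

125 MJ/m²

cos h₀ = −tan(+25.7°) tan(+10.100°) = -0.0857, h₀ = 1.6566 rad.
Bracket: h₀ sin ϕ sin δ + cos ϕ cos δ sin h₀ = 1.6566×0.43366×0.17537 + 0.90108×0.98450×0.99632 = 0.125986 + 0.883849 = 1.009835.
Q̄ = (S_0/π) × [bracket] = (2455/π) × 1.009835 = 789.14 W/m².
Daily total = Q̄ × 44.00 h × 3600 s/h = 789.14 × 44.00 × 3600 / 10⁶ = 125.0 MJ/m².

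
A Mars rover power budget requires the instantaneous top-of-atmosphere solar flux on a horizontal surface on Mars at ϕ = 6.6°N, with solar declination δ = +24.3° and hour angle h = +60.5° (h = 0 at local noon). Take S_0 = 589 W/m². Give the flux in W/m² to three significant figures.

cos θ_z = sin ϕ sin δ + cos ϕ cos δ cos h = 0.047298 + 0.445822 = 0.493120.
Flux = S_0 · cos θ_z = 589 × 0.493120 = 290.4 W/m².

290 W/m²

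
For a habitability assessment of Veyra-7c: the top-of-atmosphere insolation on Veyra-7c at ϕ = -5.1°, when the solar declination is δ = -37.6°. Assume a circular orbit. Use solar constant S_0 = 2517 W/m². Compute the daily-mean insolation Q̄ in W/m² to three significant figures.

cos h₀ = −tan(-5.1°) tan(-37.600°) = -0.0687, h₀ = 1.6396 rad.
Bracket: h₀ sin ϕ sin δ + cos ϕ cos δ sin h₀ = 1.6396×-0.08889×-0.61015 + 0.99604×0.79229×0.99764 = 0.088926 + 0.787290 = 0.876216.
Q̄ = (S_0/π) × [bracket] = (2517/π) × 0.876216 = 702.0 W/m².

Q̄ ≈ 702 W/m²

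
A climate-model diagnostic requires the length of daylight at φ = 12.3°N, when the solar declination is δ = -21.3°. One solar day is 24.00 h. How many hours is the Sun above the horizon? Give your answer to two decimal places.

11.35 h

cos H₀ = −tan φ · tan δ = −tan(+12.3°) × tan(-21.300°) = 0.0850, so H₀ = 1.4857 rad = 85.12°.
Daylight = 2H₀/(2π) × 24.00 h = (1.4857/π) × 24.00 = 11.35 h.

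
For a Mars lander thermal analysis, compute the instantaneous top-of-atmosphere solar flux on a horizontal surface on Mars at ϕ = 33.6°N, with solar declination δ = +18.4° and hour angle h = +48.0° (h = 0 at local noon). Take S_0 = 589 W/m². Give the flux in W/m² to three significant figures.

414 W/m²

cos θ_z = sin ϕ sin δ + cos ϕ cos δ cos h = 0.174678 + 0.528840 = 0.703518.
Flux = S_0 · cos θ_z = 589 × 0.703518 = 414.4 W/m².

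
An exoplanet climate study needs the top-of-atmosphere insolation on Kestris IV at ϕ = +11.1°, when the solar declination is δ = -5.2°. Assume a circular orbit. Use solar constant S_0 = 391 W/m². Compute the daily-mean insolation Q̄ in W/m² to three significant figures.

Q̄ ≈ 118 W/m²

cos h₀ = −tan(+11.1°) tan(-5.200°) = 0.0179, h₀ = 1.5529 rad.
Bracket: h₀ sin ϕ sin δ + cos ϕ cos δ sin h₀ = 1.5529×0.19252×-0.09063 + 0.98129×0.99588×0.99984 = -0.027095 + 0.977091 = 0.949996.
Q̄ = (S_0/π) × [bracket] = (391/π) × 0.949996 = 118.2 W/m².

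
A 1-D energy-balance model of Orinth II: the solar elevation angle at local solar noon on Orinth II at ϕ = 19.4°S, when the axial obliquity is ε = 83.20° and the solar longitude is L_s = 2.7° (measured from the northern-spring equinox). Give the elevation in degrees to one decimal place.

Solar declination: sin δ = sin ε · sin L_s = sin 83.20° × sin 2.7° = 0.04678, so δ = +2.681°.
At local noon the hour angle is zero, so the zenith angle equals |ϕ − δ| = |-19.4° − (+2.681°)| = 22.081°.
Elevation = 90° − 22.081° = 67.9°.

67.9°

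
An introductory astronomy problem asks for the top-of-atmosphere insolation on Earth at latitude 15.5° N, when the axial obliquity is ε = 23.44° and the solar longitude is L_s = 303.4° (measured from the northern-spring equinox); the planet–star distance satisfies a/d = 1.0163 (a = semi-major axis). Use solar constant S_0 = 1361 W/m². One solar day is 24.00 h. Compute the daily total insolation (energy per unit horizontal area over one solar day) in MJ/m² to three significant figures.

29.9 MJ/m²

Solar declination: sin δ = sin ε · sin L_s = sin 23.44° × sin 303.4° = -0.33209, so δ = -19.396°.
cos h₀ = −tan(+15.5°) tan(-19.396°) = 0.0976, h₀ = 1.4730 rad.
Bracket: h₀ sin ϕ sin δ + cos ϕ cos δ sin h₀ = 1.4730×0.26724×-0.33209 + 0.96363×0.94325×0.99522 = -0.130725 + 0.904599 = 0.773874.
Inverse-square distance factor (a/d)² = 1.0163² = 1.032866.
Q̄ = (S_0/π) × 1.032866 × [bracket] = (1361/π) × 1.032866 × 0.773874 = 346.28 W/m².
Daily total = Q̄ × 24.00 h × 3600 s/h = 346.28 × 24.00 × 3600 / 10⁶ = 29.92 MJ/m².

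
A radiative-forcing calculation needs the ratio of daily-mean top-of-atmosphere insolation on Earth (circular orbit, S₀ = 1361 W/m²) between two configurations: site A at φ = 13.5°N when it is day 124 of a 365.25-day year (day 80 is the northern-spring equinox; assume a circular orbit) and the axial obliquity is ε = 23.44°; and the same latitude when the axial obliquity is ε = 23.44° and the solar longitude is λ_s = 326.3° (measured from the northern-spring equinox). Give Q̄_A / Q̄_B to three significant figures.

Q̄_A / Q̄_B ≈ 1.19

— Configuration A (φ=+13.5°):
Solar longitude: λ_s = 360° × (124 − 80)/365.25 = 43.368°.
sin δ = sin 23.44° × sin 43.368° = 0.27315, so δ = +15.852°.
cos H₀ = −tan(+13.5°) tan(+15.852°) = -0.0682, H₀ = 1.6390 rad.
Bracket: H₀ sin φ sin δ + cos φ cos δ sin H₀ = 1.6390×0.23345×0.27315 + 0.97237×0.96197×0.99767 = 0.104514 + 0.933211 = 1.037725.
Q̄ = (S₀/π) × [bracket] = (1361/π) × 1.037725 = 449.56 W/m².
— Configuration B (φ=+13.5°):
Solar declination: sin δ = sin ε · sin λ_s = sin 23.44° × sin 326.3° = -0.22071, so δ = -12.751°.
cos H₀ = −tan(+13.5°) tan(-12.751°) = 0.0543, H₀ = 1.5164 rad.
Bracket: H₀ sin φ sin δ + cos φ cos δ sin H₀ = 1.5164×0.23345×-0.22071 + 0.97237×0.97534×0.99852 = -0.078132 + 0.946988 = 0.868856.
Q̄ = (S₀/π) × [bracket] = (1361/π) × 0.868856 = 376.41 W/m².
Ratio Q̄_A / Q̄_B = 449.56 / 376.41 = 1.194.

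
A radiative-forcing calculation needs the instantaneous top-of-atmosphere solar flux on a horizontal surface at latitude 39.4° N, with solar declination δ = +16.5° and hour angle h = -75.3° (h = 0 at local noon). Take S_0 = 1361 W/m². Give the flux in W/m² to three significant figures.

501 W/m²

cos θ_z = sin ϕ sin δ + cos ϕ cos δ cos h = 0.180273 + 0.188012 = 0.368285.
Flux = S_0 · cos θ_z = 1361 × 0.368285 = 501.2 W/m².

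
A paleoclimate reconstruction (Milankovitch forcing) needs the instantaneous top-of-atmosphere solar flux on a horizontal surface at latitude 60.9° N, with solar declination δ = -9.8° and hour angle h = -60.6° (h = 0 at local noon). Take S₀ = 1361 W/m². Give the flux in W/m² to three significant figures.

cos θ_z = sin φ sin δ + cos φ cos δ cos h = -0.148724 + 0.235260 = 0.086536.
Flux = S₀ · cos θ_z = 1361 × 0.086536 = 117.8 W/m².

118 W/m²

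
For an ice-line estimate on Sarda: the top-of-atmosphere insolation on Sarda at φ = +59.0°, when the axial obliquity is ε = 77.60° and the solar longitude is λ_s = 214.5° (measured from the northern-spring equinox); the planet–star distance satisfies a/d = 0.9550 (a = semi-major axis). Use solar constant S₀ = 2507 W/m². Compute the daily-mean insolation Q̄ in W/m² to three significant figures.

Q̄ ≈ 0.00 W/m²

Solar declination: sin δ = sin ε · sin λ_s = sin 77.60° × sin 214.5° = -0.55319, so δ = -33.586°.
cos H₀ = −tan(+59.0°) tan(-33.586°) = 1.1052 ≥ 1 ⇒ polar night, H₀ = 0 and Q̄ = 0.
Inverse-square distance factor (a/d)² = 0.9550² = 0.912025.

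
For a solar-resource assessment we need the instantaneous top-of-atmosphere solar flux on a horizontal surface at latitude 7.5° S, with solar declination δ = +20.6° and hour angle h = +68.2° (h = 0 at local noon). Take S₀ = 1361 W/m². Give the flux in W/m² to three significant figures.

407 W/m²

cos θ_z = sin φ sin δ + cos φ cos δ cos h = -0.045925 + 0.344648 = 0.298723.
Flux = S₀ · cos θ_z = 1361 × 0.298723 = 406.6 W/m².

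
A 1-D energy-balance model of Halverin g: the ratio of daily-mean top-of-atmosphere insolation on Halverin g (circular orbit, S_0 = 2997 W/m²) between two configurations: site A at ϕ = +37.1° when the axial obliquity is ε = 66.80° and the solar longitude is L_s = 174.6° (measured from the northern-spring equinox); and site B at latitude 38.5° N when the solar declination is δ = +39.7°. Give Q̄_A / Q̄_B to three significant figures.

— Configuration A (ϕ=+37.1°):
Solar declination: sin δ = sin ε · sin L_s = sin 66.80° × sin 174.6° = 0.08650, so δ = +4.962°.
cos h₀ = −tan(+37.1°) tan(+4.962°) = -0.0657, h₀ = 1.6365 rad.
Bracket: h₀ sin ϕ sin δ + cos ϕ cos δ sin h₀ = 1.6365×0.60321×0.08650 + 0.79758×0.99625×0.99784 = 0.085389 + 0.792873 = 0.878262.
Q̄ = (S_0/π) × [bracket] = (2997/π) × 0.878262 = 837.84 W/m².
— Configuration B (ϕ=+38.5°):
cos h₀ = −tan(+38.5°) tan(+39.700°) = -0.6604, h₀ = 2.2921 rad.
Bracket: h₀ sin ϕ sin δ + cos ϕ cos δ sin h₀ = 2.2921×0.62251×0.63877 + 0.78261×0.76940×0.75093 = 0.911432 + 0.452165 = 1.363597.
Q̄ = (S_0/π) × [bracket] = (2997/π) × 1.363597 = 1300.8 W/m².
Ratio Q̄_A / Q̄_B = 837.84 / 1300.8 = 0.6441.

Q̄_A / Q̄_B ≈ 0.644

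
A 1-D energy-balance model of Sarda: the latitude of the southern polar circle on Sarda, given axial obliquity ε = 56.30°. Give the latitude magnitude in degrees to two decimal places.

The polar circle is the lowest latitude that experiences at least one full rotation of continuous darkness at the northern-summer solstice; it lies at |φ| = 90° − ε = 90° − 56.30° = 33.70°.

33.70°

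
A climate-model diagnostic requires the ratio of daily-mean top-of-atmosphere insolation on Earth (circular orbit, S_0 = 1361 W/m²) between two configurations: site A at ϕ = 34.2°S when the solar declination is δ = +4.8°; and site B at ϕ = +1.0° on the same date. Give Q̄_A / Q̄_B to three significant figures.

— Configuration A (ϕ=-34.2°):
cos h₀ = −tan(-34.2°) tan(+4.800°) = 0.0571, h₀ = 1.5137 rad.
Bracket: h₀ sin ϕ sin δ + cos ϕ cos δ sin h₀ = 1.5137×-0.56208×0.08368 + 0.82708×0.99649×0.99837 = -0.071197 + 0.822834 = 0.751637.
Q̄ = (S_0/π) × [bracket] = (1361/π) × 0.751637 = 325.62 W/m².
— Configuration B (ϕ=+1.0°):
cos h₀ = −tan(+1.0°) tan(+4.800°) = -0.0015, h₀ = 1.5723 rad.
Bracket: h₀ sin ϕ sin δ + cos ϕ cos δ sin h₀ = 1.5723×0.01745×0.08368 + 0.99985×0.99649×1.00000 = 0.002296 + 0.996341 = 0.998637.
Q̄ = (S_0/π) × [bracket] = (1361/π) × 0.998637 = 432.63 W/m².
Ratio Q̄_A / Q̄_B = 325.62 / 432.63 = 0.7527.

Q̄_A / Q̄_B ≈ 0.753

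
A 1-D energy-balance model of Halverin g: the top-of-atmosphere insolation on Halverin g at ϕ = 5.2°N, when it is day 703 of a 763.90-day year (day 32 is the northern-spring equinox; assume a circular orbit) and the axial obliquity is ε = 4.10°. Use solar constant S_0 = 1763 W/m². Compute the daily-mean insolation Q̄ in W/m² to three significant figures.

Solar longitude: L_s = 360° × (703 − 32)/763.90 = 316.219°.
sin δ = sin 4.10° × sin 316.219° = -0.04947, so δ = -2.836°.
cos h₀ = −tan(+5.2°) tan(-2.836°) = 0.0045, h₀ = 1.5663 rad.
Bracket: h₀ sin ϕ sin δ + cos ϕ cos δ sin h₀ = 1.5663×0.09063×-0.04947 + 0.99588×0.99878×0.99999 = -0.007022 + 0.994655 = 0.987633.
Q̄ = (S_0/π) × [bracket] = (1763/π) × 0.987633 = 554.2 W/m².

Q̄ ≈ 554 W/m²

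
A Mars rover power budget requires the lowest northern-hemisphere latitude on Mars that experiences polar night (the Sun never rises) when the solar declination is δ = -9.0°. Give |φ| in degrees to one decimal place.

Polar night requires cos H₀ = −tan φ tan δ ≥ 1, i.e. tan φ tan δ ≤ −1.
The boundary is |tan φ| · |tan δ| = 1, so |φ| = 90° − |δ| = 90° − 9.0° = 81.0° in the northern hemisphere.

|φ| = 81.0°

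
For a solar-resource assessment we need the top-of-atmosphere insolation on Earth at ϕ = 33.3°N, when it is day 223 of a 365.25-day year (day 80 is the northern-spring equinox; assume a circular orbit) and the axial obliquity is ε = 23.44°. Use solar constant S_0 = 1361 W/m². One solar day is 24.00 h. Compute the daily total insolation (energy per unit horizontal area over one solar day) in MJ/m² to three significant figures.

38.8 MJ/m²

Solar longitude: L_s = 360° × (223 − 80)/365.25 = 140.945°.
sin δ = sin 23.44° × sin 140.945° = 0.25064, so δ = +14.515°.
cos h₀ = −tan(+33.3°) tan(+14.515°) = -0.1701, h₀ = 1.7417 rad.
Bracket: h₀ sin ϕ sin δ + cos ϕ cos δ sin h₀ = 1.7417×0.54902×0.25064 + 0.83581×0.96808×0.98543 = 0.239669 + 0.797342 = 1.037011.
Q̄ = (S_0/π) × [bracket] = (1361/π) × 1.037011 = 449.25 W/m².
Daily total = Q̄ × 24.00 h × 3600 s/h = 449.25 × 24.00 × 3600 / 10⁶ = 38.82 MJ/m².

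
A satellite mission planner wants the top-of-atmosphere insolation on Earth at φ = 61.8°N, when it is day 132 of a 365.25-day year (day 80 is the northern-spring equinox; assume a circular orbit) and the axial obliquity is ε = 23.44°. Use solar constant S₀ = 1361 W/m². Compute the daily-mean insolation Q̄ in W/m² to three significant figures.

Solar longitude: λ_s = 360° × (132 − 80)/365.25 = 51.253°.
sin δ = sin 23.44° × sin 51.253° = 0.31024, so δ = +18.074°.
cos H₀ = −tan(+61.8°) tan(+18.074°) = -0.6086, H₀ = 2.2251 rad.
Bracket: H₀ sin φ sin δ + cos φ cos δ sin H₀ = 2.2251×0.88130×0.31024 + 0.47255×0.95066×0.79346 = 0.608375 + 0.356450 = 0.964825.
Q̄ = (S₀/π) × [bracket] = (1361/π) × 0.964825 = 418.0 W/m².

Q̄ ≈ 418 W/m²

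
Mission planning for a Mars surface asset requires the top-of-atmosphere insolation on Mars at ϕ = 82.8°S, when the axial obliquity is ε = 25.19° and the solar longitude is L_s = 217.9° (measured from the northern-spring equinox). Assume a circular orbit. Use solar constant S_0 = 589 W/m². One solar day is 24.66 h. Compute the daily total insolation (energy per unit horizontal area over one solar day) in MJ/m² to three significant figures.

Solar declination: sin δ = sin ε · sin L_s = sin 25.19° × sin 217.9° = -0.26145, so δ = -15.156°.
cos h₀ = −tan(-82.8°) tan(-15.156°) = -2.1442 ≤ −1 ⇒ polar day, h₀ = π.
Bracket: h₀ sin ϕ sin δ + cos ϕ cos δ sin h₀ = 3.1416×-0.99211×-0.26145 + 0.12533×0.96522×0.00000 = 0.814891 + 0.000000 = 0.814891.
Q̄ = (S_0/π) × [bracket] = (589/π) × 0.814891 = 152.78 W/m².
Daily total = Q̄ × 24.66 h × 3600 s/h = 152.78 × 24.66 × 3600 / 10⁶ = 13.56 MJ/m².

13.6 MJ/m²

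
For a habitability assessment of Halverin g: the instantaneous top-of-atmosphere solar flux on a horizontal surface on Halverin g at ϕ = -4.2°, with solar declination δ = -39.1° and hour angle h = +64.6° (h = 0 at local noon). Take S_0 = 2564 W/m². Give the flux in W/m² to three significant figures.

970 W/m²

cos θ_z = sin ϕ sin δ + cos ϕ cos δ cos h = 0.046190 + 0.331980 = 0.378170.
Flux = S_0 · cos θ_z = 2564 × 0.378170 = 969.6 W/m².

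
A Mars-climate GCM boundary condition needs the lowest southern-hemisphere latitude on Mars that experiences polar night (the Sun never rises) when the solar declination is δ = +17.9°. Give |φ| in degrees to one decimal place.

Polar night requires cos H₀ = −tan φ tan δ ≥ 1, i.e. tan φ tan δ ≤ −1.
The boundary is |tan φ| · |tan δ| = 1, so |φ| = 90° − |δ| = 90° − 17.9° = 72.1° in the southern hemisphere.

|φ| = 72.1°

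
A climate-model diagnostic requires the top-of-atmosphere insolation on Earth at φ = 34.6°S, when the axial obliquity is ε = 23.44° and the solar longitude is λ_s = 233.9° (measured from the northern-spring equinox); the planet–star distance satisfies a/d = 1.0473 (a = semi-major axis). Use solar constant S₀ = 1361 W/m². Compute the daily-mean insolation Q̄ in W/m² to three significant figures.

Q̄ ≈ 517 W/m²

Solar declination: sin δ = sin ε · sin λ_s = sin 23.44° × sin 233.9° = -0.32141, so δ = -18.748°.
cos H₀ = −tan(-34.6°) tan(-18.748°) = -0.2341, H₀ = 1.8071 rad.
Bracket: H₀ sin φ sin δ + cos φ cos δ sin H₀ = 1.8071×-0.56784×-0.32141 + 0.82314×0.94694×0.97220 = 0.329813 + 0.757795 = 1.087608.
Inverse-square distance factor (a/d)² = 1.0473² = 1.096837.
Q̄ = (S₀/π) × 1.096837 × [bracket] = (1361/π) × 1.096837 × 1.087608 = 516.8 W/m².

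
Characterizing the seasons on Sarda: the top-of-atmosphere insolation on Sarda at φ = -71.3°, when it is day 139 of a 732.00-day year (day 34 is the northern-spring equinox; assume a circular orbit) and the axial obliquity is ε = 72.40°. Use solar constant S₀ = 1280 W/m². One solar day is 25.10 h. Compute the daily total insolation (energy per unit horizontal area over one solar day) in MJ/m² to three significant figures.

Solar longitude: λ_s = 360° × (139 − 34)/732.00 = 51.639°.
sin δ = sin 72.40° × sin 51.639° = 0.74742, so δ = +48.367°.
cos H₀ = −tan(-71.3°) tan(+48.367°) = 3.3237 ≥ 1 ⇒ polar night, H₀ = 0 and Q̄ = 0.
Daily total = Q̄ × 25.10 h × 3600 s/h = 0.00 MJ/m².

0.00 MJ/m²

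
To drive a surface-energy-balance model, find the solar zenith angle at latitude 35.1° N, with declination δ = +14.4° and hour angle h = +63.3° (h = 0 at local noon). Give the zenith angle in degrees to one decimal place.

θ_z = 60.1°

cos θ_z = sin φ sin δ + cos φ cos δ cos h = 0.142998 + 0.356061 = 0.499059.
θ_z = arccos(0.499059) = 60.1°.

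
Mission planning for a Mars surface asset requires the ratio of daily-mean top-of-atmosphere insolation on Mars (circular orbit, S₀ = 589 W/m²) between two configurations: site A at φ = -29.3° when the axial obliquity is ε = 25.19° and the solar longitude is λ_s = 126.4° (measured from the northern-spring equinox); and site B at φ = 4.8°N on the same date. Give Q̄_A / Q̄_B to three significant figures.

— Configuration A (φ=-29.3°):
Solar declination: sin δ = sin ε · sin λ_s = sin 25.19° × sin 126.4° = 0.34258, so δ = +20.034°.
cos H₀ = −tan(-29.3°) tan(+20.034°) = 0.2046, H₀ = 1.3647 rad.
Bracket: H₀ sin φ sin δ + cos φ cos δ sin H₀ = 1.3647×-0.48938×0.34258 + 0.87207×0.93949×0.97884 = -0.228794 + 0.801965 = 0.573171.
Q̄ = (S₀/π) × [bracket] = (589/π) × 0.573171 = 107.46 W/m².
— Configuration B (φ=+4.8°):
cos H₀ = −tan(+4.8°) tan(+20.034°) = -0.0306, H₀ = 1.6014 rad.
Bracket: H₀ sin φ sin δ + cos φ cos δ sin H₀ = 1.6014×0.08368×0.34258 + 0.99649×0.93949×0.99953 = 0.045907 + 0.935752 = 0.981659.
Q̄ = (S₀/π) × [bracket] = (589/π) × 0.981659 = 184.05 W/m².
Ratio Q̄_A / Q̄_B = 107.46 / 184.05 = 0.5839.

Q̄_A / Q̄_B ≈ 0.584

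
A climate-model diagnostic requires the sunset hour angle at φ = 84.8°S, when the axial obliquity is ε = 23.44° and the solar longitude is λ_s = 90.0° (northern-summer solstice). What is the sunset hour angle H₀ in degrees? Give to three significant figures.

H₀ = 0.00°

Solar declination: sin δ = sin ε · sin λ_s = sin 23.44° × sin 90.0° = 0.39779, so δ = +23.440°.
cos H₀ = −tan φ · tan δ = 4.7641 ≥ 1, so the Sun never rises (polar night) and H₀ = 0.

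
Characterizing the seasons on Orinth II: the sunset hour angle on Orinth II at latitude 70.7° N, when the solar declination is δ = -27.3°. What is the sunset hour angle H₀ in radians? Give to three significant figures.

cos H₀ = −tan φ · tan δ = 1.4739 ≥ 1, so the host star never rises (polar night) and H₀ = 0.

H₀ = 0.00 rad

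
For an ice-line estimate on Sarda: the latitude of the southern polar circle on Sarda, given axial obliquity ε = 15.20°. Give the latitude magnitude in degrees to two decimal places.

74.80°

The polar circle is the lowest latitude that experiences at least one full rotation of continuous darkness at the northern-summer solstice; it lies at |φ| = 90° − ε = 90° − 15.20° = 74.80°.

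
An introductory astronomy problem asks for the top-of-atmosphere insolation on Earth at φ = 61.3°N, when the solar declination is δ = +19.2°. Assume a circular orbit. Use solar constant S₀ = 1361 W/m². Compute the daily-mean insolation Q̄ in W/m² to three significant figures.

Q̄ ≈ 434 W/m²

cos H₀ = −tan(+61.3°) tan(+19.200°) = -0.6361, H₀ = 2.2602 rad.
Bracket: H₀ sin φ sin δ + cos φ cos δ sin H₀ = 2.2602×0.87715×0.32887 + 0.48022×0.94438×0.77163 = 0.651996 + 0.349942 = 1.001938.
Q̄ = (S₀/π) × [bracket] = (1361/π) × 1.001938 = 434.1 W/m².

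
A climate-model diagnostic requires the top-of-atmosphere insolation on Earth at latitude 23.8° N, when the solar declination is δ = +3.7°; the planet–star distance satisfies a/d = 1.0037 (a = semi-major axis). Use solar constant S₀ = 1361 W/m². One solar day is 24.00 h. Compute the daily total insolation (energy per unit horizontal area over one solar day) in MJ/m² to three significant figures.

cos H₀ = −tan(+23.8°) tan(+3.700°) = -0.0285, H₀ = 1.5993 rad.
Bracket: H₀ sin φ sin δ + cos φ cos δ sin H₀ = 1.5993×0.40355×0.06453 + 0.91496×0.99792×0.99959 = 0.041648 + 0.912683 = 0.954331.
Inverse-square distance factor (a/d)² = 1.0037² = 1.007414.
Q̄ = (S₀/π) × 1.007414 × [bracket] = (1361/π) × 1.007414 × 0.954331 = 416.50 W/m².
Daily total = Q̄ × 24.00 h × 3600 s/h = 416.50 × 24.00 × 3600 / 10⁶ = 35.99 MJ/m².

36.0 MJ/m²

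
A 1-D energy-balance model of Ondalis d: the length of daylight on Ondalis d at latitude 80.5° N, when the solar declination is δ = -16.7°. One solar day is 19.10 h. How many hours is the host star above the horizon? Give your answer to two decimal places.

cos H₀ = −tan φ · tan δ = 1.7928 ≥ 1, so the host star never rises (polar night) and H₀ = 0.
Daylight = 2H₀/(2π) × 19.10 h = (0.0000/π) × 19.10 = 0.00 h.

0.00 h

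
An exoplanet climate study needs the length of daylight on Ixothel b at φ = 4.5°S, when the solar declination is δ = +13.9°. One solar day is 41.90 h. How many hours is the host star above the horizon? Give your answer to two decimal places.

20.69 h

cos H₀ = −tan φ · tan δ = −tan(-4.5°) × tan(+13.900°) = 0.0195, so H₀ = 1.5513 rad = 88.88°.
Daylight = 2H₀/(2π) × 41.90 h = (1.5513/π) × 41.90 = 20.69 h.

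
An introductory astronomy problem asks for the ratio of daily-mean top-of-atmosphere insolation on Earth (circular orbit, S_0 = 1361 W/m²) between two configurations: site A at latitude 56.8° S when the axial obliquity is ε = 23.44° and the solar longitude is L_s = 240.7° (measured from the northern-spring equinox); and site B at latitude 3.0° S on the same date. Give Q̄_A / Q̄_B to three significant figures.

Q̄_A / Q̄_B ≈ 1.09

— Configuration A (ϕ=-56.8°):
Solar declination: sin δ = sin ε · sin L_s = sin 23.44° × sin 240.7° = -0.34690, so δ = -20.298°.
cos h₀ = −tan(-56.8°) tan(-20.298°) = -0.5652, h₀ = 2.1715 rad.
Bracket: h₀ sin ϕ sin δ + cos ϕ cos δ sin h₀ = 2.1715×-0.83676×-0.34690 + 0.54756×0.93790×0.82494 = 0.630326 + 0.423653 = 1.053979.
Q̄ = (S_0/π) × [bracket] = (1361/π) × 1.053979 = 456.60 W/m².
— Configuration B (ϕ=-3.0°):
cos h₀ = −tan(-3.0°) tan(-20.298°) = -0.0194, h₀ = 1.5902 rad.
Bracket: h₀ sin ϕ sin δ + cos ϕ cos δ sin h₀ = 1.5902×-0.05234×-0.34690 + 0.99863×0.93790×0.99981 = 0.028873 + 0.936437 = 0.965310.
Q̄ = (S_0/π) × [bracket] = (1361/π) × 0.965310 = 418.19 W/m².
Ratio Q̄_A / Q̄_B = 456.60 / 418.19 = 1.092.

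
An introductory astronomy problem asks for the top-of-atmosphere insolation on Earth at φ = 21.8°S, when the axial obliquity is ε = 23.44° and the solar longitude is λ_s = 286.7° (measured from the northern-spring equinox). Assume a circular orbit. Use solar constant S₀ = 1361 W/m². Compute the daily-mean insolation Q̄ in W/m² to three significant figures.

Q̄ ≈ 473 W/m²

Solar declination: sin δ = sin ε · sin λ_s = sin 23.44° × sin 286.7° = -0.38101, so δ = -22.396°.
cos H₀ = −tan(-21.8°) tan(-22.396°) = -0.1648, H₀ = 1.7364 rad.
Bracket: H₀ sin φ sin δ + cos φ cos δ sin H₀ = 1.7364×-0.37137×-0.38101 + 0.92849×0.92457×0.98632 = 0.245693 + 0.846710 = 1.092403.
Q̄ = (S₀/π) × [bracket] = (1361/π) × 1.092403 = 473.3 W/m².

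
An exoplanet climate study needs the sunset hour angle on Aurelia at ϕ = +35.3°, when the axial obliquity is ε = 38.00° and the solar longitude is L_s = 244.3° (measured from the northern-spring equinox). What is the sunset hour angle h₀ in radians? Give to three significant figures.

h₀ = 1.08 rad

Solar declination: sin δ = sin ε · sin L_s = sin 38.00° × sin 244.3° = -0.55476, so δ = -33.694°.
cos h₀ = −tan ϕ · tan δ = −tan(+35.3°) × tan(-33.694°) = 0.4721, so h₀ = 1.0791 rad = 61.83°.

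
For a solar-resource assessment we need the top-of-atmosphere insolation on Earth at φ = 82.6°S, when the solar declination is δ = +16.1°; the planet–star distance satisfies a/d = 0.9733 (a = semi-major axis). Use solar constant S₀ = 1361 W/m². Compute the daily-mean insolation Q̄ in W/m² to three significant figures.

cos H₀ = −tan(-82.6°) tan(+16.100°) = 2.2224 ≥ 1 ⇒ polar night, H₀ = 0 and Q̄ = 0.
Inverse-square distance factor (a/d)² = 0.9733² = 0.947313.

Q̄ ≈ 0.00 W/m²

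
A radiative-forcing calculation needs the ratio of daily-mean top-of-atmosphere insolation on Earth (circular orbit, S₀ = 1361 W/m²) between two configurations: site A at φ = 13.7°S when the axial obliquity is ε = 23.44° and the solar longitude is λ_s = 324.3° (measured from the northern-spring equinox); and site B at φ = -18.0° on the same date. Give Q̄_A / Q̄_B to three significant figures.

— Configuration A (φ=-13.7°):
Solar declination: sin δ = sin ε · sin λ_s = sin 23.44° × sin 324.3° = -0.23213, so δ = -13.422°.
cos H₀ = −tan(-13.7°) tan(-13.422°) = -0.0582, H₀ = 1.6290 rad.
Bracket: H₀ sin φ sin δ + cos φ cos δ sin H₀ = 1.6290×-0.23684×-0.23213 + 0.97155×0.97269×0.99831 = 0.089559 + 0.943420 = 1.032979.
Q̄ = (S₀/π) × [bracket] = (1361/π) × 1.032979 = 447.51 W/m².
— Configuration B (φ=-18.0°):
cos H₀ = −tan(-18.0°) tan(-13.422°) = -0.0775, H₀ = 1.6484 rad.
Bracket: H₀ sin φ sin δ + cos φ cos δ sin H₀ = 1.6484×-0.30902×-0.23213 + 0.95106×0.97269×0.99699 = 0.118244 + 0.922302 = 1.040546.
Q̄ = (S₀/π) × [bracket] = (1361/π) × 1.040546 = 450.79 W/m².
Ratio Q̄_A / Q̄_B = 447.51 / 450.79 = 0.9927.

Q̄_A / Q̄_B ≈ 0.993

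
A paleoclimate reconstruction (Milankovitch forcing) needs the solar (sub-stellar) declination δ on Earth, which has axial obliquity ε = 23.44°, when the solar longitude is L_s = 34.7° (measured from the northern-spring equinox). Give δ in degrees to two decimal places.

δ = +13.09°

sin δ = sin ε · sin L_s = sin 23.44° × sin 34.7° = 0.226453.
δ = arcsin(0.226453) = +13.09°.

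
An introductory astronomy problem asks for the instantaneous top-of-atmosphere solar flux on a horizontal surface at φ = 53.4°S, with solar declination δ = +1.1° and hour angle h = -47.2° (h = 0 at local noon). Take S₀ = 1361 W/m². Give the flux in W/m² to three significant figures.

cos θ_z = sin φ sin δ + cos φ cos δ cos h = -0.015412 + 0.405025 = 0.389613.
Flux = S₀ · cos θ_z = 1361 × 0.389613 = 530.3 W/m².

530 W/m²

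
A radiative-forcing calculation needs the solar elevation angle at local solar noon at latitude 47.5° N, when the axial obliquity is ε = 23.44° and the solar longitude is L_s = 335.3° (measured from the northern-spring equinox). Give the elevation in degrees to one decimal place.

32.9°

Solar declination: sin δ = sin ε · sin L_s = sin 23.44° × sin 335.3° = -0.16622, so δ = -9.568°.
At local noon the hour angle is zero, so the zenith angle equals |ϕ − δ| = |+47.5° − (-9.568°)| = 57.068°.
Elevation = 90° − 57.068° = 32.9°.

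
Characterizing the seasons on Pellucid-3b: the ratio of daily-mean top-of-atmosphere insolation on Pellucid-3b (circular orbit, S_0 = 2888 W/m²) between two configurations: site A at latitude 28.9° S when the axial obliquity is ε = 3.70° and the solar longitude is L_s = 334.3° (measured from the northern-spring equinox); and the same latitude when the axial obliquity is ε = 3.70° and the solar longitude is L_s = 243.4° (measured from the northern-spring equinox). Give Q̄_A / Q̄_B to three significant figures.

— Configuration A (ϕ=-28.9°):
Solar declination: sin δ = sin ε · sin L_s = sin 3.70° × sin 334.3° = -0.02799, so δ = -1.604°.
cos h₀ = −tan(-28.9°) tan(-1.604°) = -0.0155, h₀ = 1.5863 rad.
Bracket: h₀ sin ϕ sin δ + cos ϕ cos δ sin h₀ = 1.5863×-0.48328×-0.02799 + 0.87546×0.99961×0.99988 = 0.021458 + 0.875014 = 0.896472.
Q̄ = (S_0/π) × [bracket] = (2888/π) × 0.896472 = 824.11 W/m².
— Configuration B (ϕ=-28.9°):
Solar declination: sin δ = sin ε · sin L_s = sin 3.70° × sin 243.4° = -0.05770, so δ = -3.308°.
cos h₀ = −tan(-28.9°) tan(-3.308°) = -0.0319, h₀ = 1.6027 rad.
Bracket: h₀ sin ϕ sin δ + cos ϕ cos δ sin h₀ = 1.6027×-0.48328×-0.05770 + 0.87546×0.99833×0.99949 = 0.044692 + 0.873552 = 0.918244.
Q̄ = (S_0/π) × [bracket] = (2888/π) × 0.918244 = 844.12 W/m².
Ratio Q̄_A / Q̄_B = 824.11 / 844.12 = 0.9763.

Q̄_A / Q̄_B ≈ 0.976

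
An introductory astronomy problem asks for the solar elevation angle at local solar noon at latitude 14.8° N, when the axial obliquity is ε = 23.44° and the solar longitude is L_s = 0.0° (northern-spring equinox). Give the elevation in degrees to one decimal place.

75.2°

Solar declination: sin δ = sin ε · sin L_s = sin 23.44° × sin 0.0° = 0.00000, so δ = +0.000°.
At local noon the hour angle is zero, so the zenith angle equals |ϕ − δ| = |+14.8° − (+0.000°)| = 14.800°.
Elevation = 90° − 14.800° = 75.2°.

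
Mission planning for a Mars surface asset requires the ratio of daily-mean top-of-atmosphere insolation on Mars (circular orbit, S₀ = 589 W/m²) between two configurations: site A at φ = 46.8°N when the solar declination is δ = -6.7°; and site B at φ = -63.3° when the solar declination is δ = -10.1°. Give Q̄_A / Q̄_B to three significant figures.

— Configuration A (φ=+46.8°):
cos H₀ = −tan(+46.8°) tan(-6.700°) = 0.1251, H₀ = 1.4454 rad.
Bracket: H₀ sin φ sin δ + cos φ cos δ sin H₀ = 1.4454×0.72897×-0.11667 + 0.68455×0.99317×0.99214 = -0.122930 + 0.674531 = 0.551601.
Q̄ = (S₀/π) × [bracket] = (589/π) × 0.551601 = 103.42 W/m².
— Configuration B (φ=-63.3°):
cos H₀ = −tan(-63.3°) tan(-10.100°) = -0.3542, H₀ = 1.9328 rad.
Bracket: H₀ sin φ sin δ + cos φ cos δ sin H₀ = 1.9328×-0.89337×-0.17537 + 0.44932×0.98450×0.93518 = 0.302812 + 0.413682 = 0.716494.
Q̄ = (S₀/π) × [bracket] = (589/π) × 0.716494 = 134.33 W/m².
Ratio Q̄_A / Q̄_B = 103.42 / 134.33 = 0.7699.

Q̄_A / Q̄_B ≈ 0.770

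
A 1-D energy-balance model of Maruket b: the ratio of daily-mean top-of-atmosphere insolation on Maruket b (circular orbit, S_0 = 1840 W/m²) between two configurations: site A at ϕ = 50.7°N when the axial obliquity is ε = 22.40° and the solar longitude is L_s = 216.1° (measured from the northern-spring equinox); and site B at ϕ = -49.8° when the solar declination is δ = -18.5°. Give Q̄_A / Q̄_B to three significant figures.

— Configuration A (ϕ=+50.7°):
Solar declination: sin δ = sin ε · sin L_s = sin 22.40° × sin 216.1° = -0.22453, so δ = -12.975°.
cos h₀ = −tan(+50.7°) tan(-12.975°) = 0.2815, h₀ = 1.2854 rad.
Bracket: h₀ sin ϕ sin δ + cos ϕ cos δ sin h₀ = 1.2854×0.77384×-0.22453 + 0.63338×0.97447×0.95956 = -0.223339 + 0.592250 = 0.368911.
Q̄ = (S_0/π) × [bracket] = (1840/π) × 0.368911 = 216.07 W/m².
— Configuration B (ϕ=-49.8°):
cos h₀ = −tan(-49.8°) tan(-18.500°) = -0.3959, h₀ = 1.9779 rad.
Bracket: h₀ sin ϕ sin δ + cos ϕ cos δ sin h₀ = 1.9779×-0.76380×-0.31730 + 0.64546×0.94832×0.91828 = 0.479351 + 0.562082 = 1.041433.
Q̄ = (S_0/π) × [bracket] = (1840/π) × 1.041433 = 609.96 W/m².
Ratio Q̄_A / Q̄_B = 216.07 / 609.96 = 0.3542.

Q̄_A / Q̄_B ≈ 0.354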